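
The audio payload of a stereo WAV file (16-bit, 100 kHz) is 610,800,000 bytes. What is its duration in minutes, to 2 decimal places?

25.45 minutes

Byte rate = 100,000 × 2 × 2 = 400,000 bytes/s.
Duration = 610,800,000 / 400,000 = 1,527 s.
1,527 s / 60 = 25.45 minutes.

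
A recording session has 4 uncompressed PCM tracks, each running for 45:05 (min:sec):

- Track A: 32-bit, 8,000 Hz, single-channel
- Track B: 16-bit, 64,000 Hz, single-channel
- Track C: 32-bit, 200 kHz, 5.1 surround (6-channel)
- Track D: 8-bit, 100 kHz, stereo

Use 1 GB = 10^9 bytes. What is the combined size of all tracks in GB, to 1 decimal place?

14.0 GB

45:05 (min:sec) = 2,705 s.
Track A: 8,000 × 2,705 × 4 × 1 = 86,560,000 bytes.
Track B: 64,000 × 2,705 × 2 × 1 = 346,240,000 bytes.
Track C: 200,000 × 2,705 × 4 × 6 = 12,984,000,000 bytes.
Track D: 100,000 × 2,705 × 1 × 2 = 541,000,000 bytes.
Total = 13,957,800,000 bytes = 14.0 GB.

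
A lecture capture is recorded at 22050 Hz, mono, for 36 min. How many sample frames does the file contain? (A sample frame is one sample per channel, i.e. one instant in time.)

36 min = 2,160 s.
22,050 samples/s × 2,160 s = 47,628,000 frames.

47,628,000 sample frames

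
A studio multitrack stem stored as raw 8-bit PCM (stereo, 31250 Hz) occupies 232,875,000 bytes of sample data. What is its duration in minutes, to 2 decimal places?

62.10 minutes

Byte rate = 31,250 × 1 × 2 = 62,500 bytes/s.
Duration = 232,875,000 / 62,500 = 3,726 s.
3,726 s / 60 = 62.10 minutes.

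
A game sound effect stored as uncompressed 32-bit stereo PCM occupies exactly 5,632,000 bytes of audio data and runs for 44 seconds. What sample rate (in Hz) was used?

16,000 Hz

Bytes = sample_rate × seconds × bytes_per_sample × channels.
sample_rate = 5,632,000 / (44 × 4 × 2) = 5,632,000 / 352 = 16,000 Hz.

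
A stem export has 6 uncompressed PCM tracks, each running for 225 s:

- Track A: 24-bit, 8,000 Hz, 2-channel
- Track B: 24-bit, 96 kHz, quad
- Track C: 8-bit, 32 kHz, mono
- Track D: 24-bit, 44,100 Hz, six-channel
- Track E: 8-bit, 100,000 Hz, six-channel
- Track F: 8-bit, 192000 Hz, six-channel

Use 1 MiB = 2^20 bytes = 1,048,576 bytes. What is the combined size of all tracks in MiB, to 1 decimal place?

Track A: 8,000 × 225 × 3 × 2 = 10,800,000 bytes.
Track B: 96,000 × 225 × 3 × 4 = 259,200,000 bytes.
Track C: 32,000 × 225 × 1 × 1 = 7,200,000 bytes.
Track D: 44,100 × 225 × 3 × 6 = 178,605,000 bytes.
Track E: 100,000 × 225 × 1 × 6 = 135,000,000 bytes.
Track F: 192,000 × 225 × 1 × 6 = 259,200,000 bytes.
Total = 850,005,000 bytes = 810.6 MiB.

810.6 MiB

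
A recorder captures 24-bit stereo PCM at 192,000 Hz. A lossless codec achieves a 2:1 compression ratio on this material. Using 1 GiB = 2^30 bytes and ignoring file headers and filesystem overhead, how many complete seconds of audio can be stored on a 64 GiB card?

119,304 seconds

Uncompressed byte rate = 192,000 × 3 × 2 = 1,152,000 bytes/s.
After 2:1 compression, effective rate ≈ 576000 bytes/s.
Capacity = 64 × 1,073,741,824 = 68,719,476,736 bytes.
68,719,476,736 / effective rate ≈ 119304.65 s → 119,304 seconds.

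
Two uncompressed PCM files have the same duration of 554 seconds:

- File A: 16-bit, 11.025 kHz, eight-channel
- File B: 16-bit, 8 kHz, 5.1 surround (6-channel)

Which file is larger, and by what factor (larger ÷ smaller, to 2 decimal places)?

File A: 11,025 × 2 × 8 = 176,400 bytes/s.
File B: 8,000 × 2 × 6 = 96,000 bytes/s.
File A is larger; ratio = 97,725,600 / 53,184,000 = 1.84.

File A, by a factor of 1.84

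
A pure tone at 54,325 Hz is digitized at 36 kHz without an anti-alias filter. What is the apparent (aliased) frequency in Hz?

17,675 Hz

Nyquist = 36,000/2 = 18,000 Hz; 54,325 Hz exceeds it.
Alias = |54,325 − 2×36,000| = |54,325 − 72,000| = 17,675 Hz.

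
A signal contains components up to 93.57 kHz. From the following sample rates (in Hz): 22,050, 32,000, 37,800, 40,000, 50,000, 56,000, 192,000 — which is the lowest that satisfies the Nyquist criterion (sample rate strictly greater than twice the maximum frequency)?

192,000 Hz

Need sample rate > 2 × 93,570 = 187,140 Hz.
Lowest listed rate above 187,140 Hz is 192,000 Hz.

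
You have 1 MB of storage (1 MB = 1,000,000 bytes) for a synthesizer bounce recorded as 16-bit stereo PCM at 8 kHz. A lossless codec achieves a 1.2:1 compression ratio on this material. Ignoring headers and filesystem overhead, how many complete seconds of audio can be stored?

37 seconds

Uncompressed byte rate = 8,000 × 2 × 2 = 32,000 bytes/s.
After 1.2:1 compression, effective rate ≈ 26666.67 bytes/s.
Capacity = 1 × 1,000,000 = 1,000,000 bytes.
1,000,000 / effective rate ≈ 37.5 s → 37 seconds.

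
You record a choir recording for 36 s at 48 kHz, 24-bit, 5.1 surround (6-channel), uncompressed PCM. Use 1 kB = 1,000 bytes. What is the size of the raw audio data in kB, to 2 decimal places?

Bytes = 48,000 samples/s × 36 s × 3 bytes/sample × 6 ch = 31,104,000 bytes.
31,104,000 / 1,000 = 31104.00 kB.

31104.00 kB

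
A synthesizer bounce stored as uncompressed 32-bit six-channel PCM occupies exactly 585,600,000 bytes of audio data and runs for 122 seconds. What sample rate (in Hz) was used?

Bytes = sample_rate × seconds × bytes_per_sample × channels.
sample_rate = 585,600,000 / (122 × 4 × 6) = 585,600,000 / 2,928 = 200,000 Hz.

200,000 Hz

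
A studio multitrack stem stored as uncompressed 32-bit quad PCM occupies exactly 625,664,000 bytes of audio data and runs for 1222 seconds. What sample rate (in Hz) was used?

32,000 Hz

Bytes = sample_rate × seconds × bytes_per_sample × channels.
sample_rate = 625,664,000 / (1,222 × 4 × 4) = 625,664,000 / 19,552 = 32,000 Hz.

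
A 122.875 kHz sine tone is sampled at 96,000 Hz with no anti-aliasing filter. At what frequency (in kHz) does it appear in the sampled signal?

26.875 kHz

Nyquist = 96,000/2 = 48,000 Hz; 122,875 Hz exceeds it.
Alias = |122,875 − 1×96,000| = |122,875 − 96,000| = 26,875 Hz = 26.875 kHz.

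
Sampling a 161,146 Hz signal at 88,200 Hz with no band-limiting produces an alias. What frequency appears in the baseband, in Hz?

15,254 Hz

Nyquist = 88,200/2 = 44,100 Hz; 161,146 Hz exceeds it.
Alias = |161,146 − 2×88,200| = |161,146 − 176,400| = 15,254 Hz.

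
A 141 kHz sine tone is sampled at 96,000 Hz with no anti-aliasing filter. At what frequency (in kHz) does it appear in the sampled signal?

Nyquist = 96,000/2 = 48,000 Hz; 141,000 Hz exceeds it.
Alias = |141,000 − 1×96,000| = |141,000 − 96,000| = 45,000 Hz = 45 kHz.

45 kHz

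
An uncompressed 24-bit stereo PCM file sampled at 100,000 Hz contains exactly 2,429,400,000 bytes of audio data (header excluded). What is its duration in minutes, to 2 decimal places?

67.48 minutes

Byte rate = 100,000 × 3 × 2 = 600,000 bytes/s.
Duration = 2,429,400,000 / 600,000 = 4,049 s.
4,049 s / 60 = 67.48 minutes.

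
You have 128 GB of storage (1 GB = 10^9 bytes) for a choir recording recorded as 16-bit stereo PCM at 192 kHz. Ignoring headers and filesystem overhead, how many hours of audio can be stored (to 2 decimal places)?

Uncompressed byte rate = 192,000 × 2 × 2 = 768,000 bytes/s.
Capacity = 128 × 1,000,000,000 = 128,000,000,000 bytes.
128,000,000,000 / 768,000 ≈ 166666.67 s → 46.30 hours.

46.30 hours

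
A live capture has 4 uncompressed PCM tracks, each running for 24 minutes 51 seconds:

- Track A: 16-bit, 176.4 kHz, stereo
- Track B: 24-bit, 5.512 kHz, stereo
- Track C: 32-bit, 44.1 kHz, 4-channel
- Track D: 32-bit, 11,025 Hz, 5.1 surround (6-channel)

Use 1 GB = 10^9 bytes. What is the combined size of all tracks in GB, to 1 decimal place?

2.5 GB

24 minutes 51 seconds = 1,491 s.
Track A: 176,400 × 1,491 × 2 × 2 = 1,052,049,600 bytes.
Track B: 5,512 × 1,491 × 3 × 2 = 49,310,352 bytes.
Track C: 44,100 × 1,491 × 4 × 4 = 1,052,049,600 bytes.
Track D: 11,025 × 1,491 × 4 × 6 = 394,518,600 bytes.
Total = 2,547,928,152 bytes = 2.5 GB.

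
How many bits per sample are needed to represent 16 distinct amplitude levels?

4 bits

log2(16) = 4.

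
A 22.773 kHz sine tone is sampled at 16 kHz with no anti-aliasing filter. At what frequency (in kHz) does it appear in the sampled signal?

Nyquist = 16,000/2 = 8,000 Hz; 22,773 Hz exceeds it.
Alias = |22,773 − 1×16,000| = |22,773 − 16,000| = 6,773 Hz = 6.773 kHz.

6.773 kHz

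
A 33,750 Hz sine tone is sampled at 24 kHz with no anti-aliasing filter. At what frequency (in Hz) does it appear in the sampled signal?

9,750 Hz

Nyquist = 24,000/2 = 12,000 Hz; 33,750 Hz exceeds it.
Alias = |33,750 − 1×24,000| = |33,750 − 24,000| = 9,750 Hz.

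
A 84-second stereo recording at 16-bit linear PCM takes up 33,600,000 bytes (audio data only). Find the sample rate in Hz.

Bytes = sample_rate × seconds × bytes_per_sample × channels.
sample_rate = 33,600,000 / (84 × 2 × 2) = 33,600,000 / 336 = 100,000 Hz.

100,000 Hz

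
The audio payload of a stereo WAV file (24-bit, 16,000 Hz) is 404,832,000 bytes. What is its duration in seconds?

Byte rate = 16,000 × 3 × 2 = 96,000 bytes/s.
Duration = 404,832,000 / 96,000 = 4,217 s.

4,217 seconds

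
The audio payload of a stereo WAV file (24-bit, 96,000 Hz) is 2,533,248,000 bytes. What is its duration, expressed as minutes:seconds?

Byte rate = 96,000 × 3 × 2 = 576,000 bytes/s.
Duration = 2,533,248,000 / 576,000 = 4,398 s.
4,398 s = 73:18.

73:18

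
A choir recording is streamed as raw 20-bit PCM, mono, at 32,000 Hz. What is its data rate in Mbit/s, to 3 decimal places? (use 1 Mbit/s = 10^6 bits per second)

Bit rate = 32,000 × 20 × 1 = 640,000 bits/s.
= 0.640 Mbit/s.

0.640 Mbit/s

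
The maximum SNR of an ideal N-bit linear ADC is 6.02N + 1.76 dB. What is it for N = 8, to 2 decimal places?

6.02 × 8 + 1.76 = 49.92 dB.

49.92 dB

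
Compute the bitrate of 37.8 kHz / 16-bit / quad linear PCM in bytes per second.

302,400 bytes/s

Bit rate = 37,800 × 16 × 4 = 2,419,200 bits/s.
2,419,200 / 8 = 302,400 bytes/s.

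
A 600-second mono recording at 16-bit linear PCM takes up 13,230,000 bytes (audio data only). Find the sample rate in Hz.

11,025 Hz

Bytes = sample_rate × seconds × bytes_per_sample × channels.
sample_rate = 13,230,000 / (600 × 2 × 1) = 13,230,000 / 1,200 = 11,025 Hz.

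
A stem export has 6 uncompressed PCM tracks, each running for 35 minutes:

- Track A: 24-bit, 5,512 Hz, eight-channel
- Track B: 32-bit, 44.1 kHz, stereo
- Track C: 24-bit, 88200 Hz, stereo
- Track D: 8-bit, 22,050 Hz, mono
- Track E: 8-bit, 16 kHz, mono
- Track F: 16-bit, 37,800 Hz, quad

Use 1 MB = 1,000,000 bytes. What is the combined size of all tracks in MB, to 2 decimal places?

35 minutes = 2,100 s.
Track A: 5,512 × 2,100 × 3 × 8 = 277,804,800 bytes.
Track B: 44,100 × 2,100 × 4 × 2 = 740,880,000 bytes.
Track C: 88,200 × 2,100 × 3 × 2 = 1,111,320,000 bytes.
Track D: 22,050 × 2,100 × 1 × 1 = 46,305,000 bytes.
Track E: 16,000 × 2,100 × 1 × 1 = 33,600,000 bytes.
Track F: 37,800 × 2,100 × 2 × 4 = 635,040,000 bytes.
Total = 2,844,949,800 bytes = 2844.95 MB.

2844.95 MB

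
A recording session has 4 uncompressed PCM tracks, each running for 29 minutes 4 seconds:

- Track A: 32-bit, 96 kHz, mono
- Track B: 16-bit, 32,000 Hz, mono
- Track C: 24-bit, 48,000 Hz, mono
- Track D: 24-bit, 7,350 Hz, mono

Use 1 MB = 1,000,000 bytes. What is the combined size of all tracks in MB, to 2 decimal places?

29 minutes 4 seconds = 1,744 s.
Track A: 96,000 × 1,744 × 4 × 1 = 669,696,000 bytes.
Track B: 32,000 × 1,744 × 2 × 1 = 111,616,000 bytes.
Track C: 48,000 × 1,744 × 3 × 1 = 251,136,000 bytes.
Track D: 7,350 × 1,744 × 3 × 1 = 38,455,200 bytes.
Total = 1,070,903,200 bytes = 1070.90 MB.

1070.90 MB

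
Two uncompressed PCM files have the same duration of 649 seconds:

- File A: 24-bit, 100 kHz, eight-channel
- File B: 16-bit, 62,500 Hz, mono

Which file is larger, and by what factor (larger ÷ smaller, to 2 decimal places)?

File A: 100,000 × 3 × 8 = 2,400,000 bytes/s.
File B: 62,500 × 2 × 1 = 125,000 bytes/s.
File A is larger; ratio = 1,557,600,000 / 81,125,000 = 19.20.

File A, by a factor of 19.20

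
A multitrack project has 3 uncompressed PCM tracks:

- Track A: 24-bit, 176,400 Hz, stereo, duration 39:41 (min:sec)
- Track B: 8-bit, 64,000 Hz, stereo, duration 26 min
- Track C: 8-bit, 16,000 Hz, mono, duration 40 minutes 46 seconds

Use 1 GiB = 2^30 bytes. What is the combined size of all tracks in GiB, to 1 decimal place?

2.6 GiB

Track A: 39:41 (min:sec) = 2,381 s; 176,400 × 2,381 × 3 × 2 = 2,520,050,400 bytes.
Track B: 26 min = 1,560 s; 64,000 × 1,560 × 1 × 2 = 199,680,000 bytes.
Track C: 40 minutes 46 seconds = 2,446 s; 16,000 × 2,446 × 1 × 1 = 39,136,000 bytes.
Total = 2,758,866,400 bytes = 2.6 GiB.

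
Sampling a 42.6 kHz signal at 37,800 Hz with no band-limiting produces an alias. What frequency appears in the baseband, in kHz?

4.8 kHz

Nyquist = 37,800/2 = 18,900 Hz; 42,600 Hz exceeds it.
Alias = |42,600 − 1×37,800| = |42,600 − 37,800| = 4,800 Hz = 4.8 kHz.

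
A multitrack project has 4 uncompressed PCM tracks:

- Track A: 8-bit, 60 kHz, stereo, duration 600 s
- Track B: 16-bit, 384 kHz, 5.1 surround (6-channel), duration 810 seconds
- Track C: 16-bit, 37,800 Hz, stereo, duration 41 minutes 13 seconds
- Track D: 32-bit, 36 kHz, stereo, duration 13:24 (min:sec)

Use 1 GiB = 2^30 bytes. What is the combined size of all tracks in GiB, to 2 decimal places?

Track A: 60,000 × 600 × 1 × 2 = 72,000,000 bytes.
Track B: 384,000 × 810 × 2 × 6 = 3,732,480,000 bytes.
Track C: 41 minutes 13 seconds = 2,473 s; 37,800 × 2,473 × 2 × 2 = 373,917,600 bytes.
Track D: 13:24 (min:sec) = 804 s; 36,000 × 804 × 4 × 2 = 231,552,000 bytes.
Total = 4,409,949,600 bytes = 4.11 GiB.

4.11 GiB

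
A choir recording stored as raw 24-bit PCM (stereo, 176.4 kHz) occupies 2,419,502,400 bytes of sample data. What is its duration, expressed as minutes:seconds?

Byte rate = 176,400 × 3 × 2 = 1,058,400 bytes/s.
Duration = 2,419,502,400 / 1,058,400 = 2,286 s.
2,286 s = 38:06.

38:06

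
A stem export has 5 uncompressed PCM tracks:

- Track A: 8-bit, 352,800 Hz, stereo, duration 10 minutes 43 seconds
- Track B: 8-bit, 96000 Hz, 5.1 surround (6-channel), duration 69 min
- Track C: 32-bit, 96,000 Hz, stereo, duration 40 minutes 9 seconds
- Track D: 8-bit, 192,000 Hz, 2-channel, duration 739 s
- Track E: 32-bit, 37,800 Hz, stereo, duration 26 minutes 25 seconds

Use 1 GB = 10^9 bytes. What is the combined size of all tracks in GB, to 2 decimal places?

5.45 GB

Track A: 10 minutes 43 seconds = 643 s; 352,800 × 643 × 1 × 2 = 453,700,800 bytes.
Track B: 69 min = 4,140 s; 96,000 × 4,140 × 1 × 6 = 2,384,640,000 bytes.
Track C: 40 minutes 9 seconds = 2,409 s; 96,000 × 2,409 × 4 × 2 = 1,850,112,000 bytes.
Track D: 192,000 × 739 × 1 × 2 = 283,776,000 bytes.
Track E: 26 minutes 25 seconds = 1,585 s; 37,800 × 1,585 × 4 × 2 = 479,304,000 bytes.
Total = 5,451,532,800 bytes = 5.45 GB.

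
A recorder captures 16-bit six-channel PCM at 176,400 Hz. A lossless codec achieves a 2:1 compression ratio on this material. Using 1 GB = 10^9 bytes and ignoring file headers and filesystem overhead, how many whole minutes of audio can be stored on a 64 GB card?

1,007 minutes

Uncompressed byte rate = 176,400 × 2 × 6 = 2,116,800 bytes/s.
After 2:1 compression, effective rate ≈ 1058400 bytes/s.
Capacity = 64 × 1,000,000,000 = 64,000,000,000 bytes.
64,000,000,000 / effective rate ≈ 60468.63 s → 1,007 minutes.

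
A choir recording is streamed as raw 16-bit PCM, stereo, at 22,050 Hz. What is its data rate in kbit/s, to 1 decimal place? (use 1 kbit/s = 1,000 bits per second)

705.6 kbit/s

Bit rate = 22,050 × 16 × 2 = 705,600 bits/s.
= 705.6 kbit/s.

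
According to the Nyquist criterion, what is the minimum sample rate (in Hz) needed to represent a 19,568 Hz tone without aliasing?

39,136 Hz

Minimum sample rate = 2 × 19,568 Hz = 39,136 Hz.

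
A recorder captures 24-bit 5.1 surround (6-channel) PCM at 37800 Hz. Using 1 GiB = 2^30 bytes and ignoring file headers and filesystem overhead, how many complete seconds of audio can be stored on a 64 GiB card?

Uncompressed byte rate = 37,800 × 3 × 6 = 680,400 bytes/s.
Capacity = 64 × 1,073,741,824 = 68,719,476,736 bytes.
68,719,476,736 / 680,400 ≈ 100998.64 s → 100,998 seconds.

100,998 seconds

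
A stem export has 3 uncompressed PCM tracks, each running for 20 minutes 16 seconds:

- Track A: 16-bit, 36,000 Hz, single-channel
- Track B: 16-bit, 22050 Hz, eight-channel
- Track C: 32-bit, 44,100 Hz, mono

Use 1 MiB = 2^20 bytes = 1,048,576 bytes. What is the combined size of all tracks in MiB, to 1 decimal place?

20 minutes 16 seconds = 1,216 s.
Track A: 36,000 × 1,216 × 2 × 1 = 87,552,000 bytes.
Track B: 22,050 × 1,216 × 2 × 8 = 429,004,800 bytes.
Track C: 44,100 × 1,216 × 4 × 1 = 214,502,400 bytes.
Total = 731,059,200 bytes = 697.2 MiB.

697.2 MiB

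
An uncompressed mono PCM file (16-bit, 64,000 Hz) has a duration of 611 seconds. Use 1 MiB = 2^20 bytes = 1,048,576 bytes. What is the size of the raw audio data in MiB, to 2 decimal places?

Bytes = 64,000 samples/s × 611 s × 2 bytes/sample × 1 ch = 78,208,000 bytes.
78,208,000 / 1,048,576 = 74.58 MiB.

74.58 MiB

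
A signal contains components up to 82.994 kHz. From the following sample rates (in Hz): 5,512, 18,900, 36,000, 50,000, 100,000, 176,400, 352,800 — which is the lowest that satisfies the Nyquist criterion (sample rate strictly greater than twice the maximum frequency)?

176,400 Hz

Need sample rate > 2 × 82,994 = 165,988 Hz.
Lowest listed rate above 165,988 Hz is 176,400 Hz.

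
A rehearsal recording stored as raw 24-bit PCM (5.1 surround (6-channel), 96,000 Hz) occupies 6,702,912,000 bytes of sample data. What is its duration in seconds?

3,879 seconds

Byte rate = 96,000 × 3 × 6 = 1,728,000 bytes/s.
Duration = 6,702,912,000 / 1,728,000 = 3,879 s.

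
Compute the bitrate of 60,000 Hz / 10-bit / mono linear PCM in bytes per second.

Bit rate = 60,000 × 10 × 1 = 600,000 bits/s.
600,000 / 8 = 75,000 bytes/s.

75,000 bytes/s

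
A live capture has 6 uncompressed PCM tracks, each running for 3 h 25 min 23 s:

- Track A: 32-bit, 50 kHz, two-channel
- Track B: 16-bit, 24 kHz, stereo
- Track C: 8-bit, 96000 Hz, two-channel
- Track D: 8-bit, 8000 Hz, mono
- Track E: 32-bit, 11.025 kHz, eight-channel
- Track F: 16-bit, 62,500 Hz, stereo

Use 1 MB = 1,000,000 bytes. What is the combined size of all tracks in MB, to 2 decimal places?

3 h 25 min 23 s = 12,323 s.
Track A: 50,000 × 12,323 × 4 × 2 = 4,929,200,000 bytes.
Track B: 24,000 × 12,323 × 2 × 2 = 1,183,008,000 bytes.
Track C: 96,000 × 12,323 × 1 × 2 = 2,366,016,000 bytes.
Track D: 8,000 × 12,323 × 1 × 1 = 98,584,000 bytes.
Track E: 11,025 × 12,323 × 4 × 8 = 4,347,554,400 bytes.
Track F: 62,500 × 12,323 × 2 × 2 = 3,080,750,000 bytes.
Total = 16,005,112,400 bytes = 16005.11 MB.

16005.11 MB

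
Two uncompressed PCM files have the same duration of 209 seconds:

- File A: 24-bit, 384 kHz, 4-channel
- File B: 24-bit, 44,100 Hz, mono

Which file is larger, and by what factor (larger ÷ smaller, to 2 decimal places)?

File A, by a factor of 34.83

File A: 384,000 × 3 × 4 = 4,608,000 bytes/s.
File B: 44,100 × 3 × 1 = 132,300 bytes/s.
File A is larger; ratio = 963,072,000 / 27,650,700 = 34.83.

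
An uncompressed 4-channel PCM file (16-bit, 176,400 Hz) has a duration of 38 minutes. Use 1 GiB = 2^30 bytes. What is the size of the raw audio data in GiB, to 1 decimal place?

3.0 GiB

Duration = 38 minutes = 2,280 s.
Bytes = 176,400 samples/s × 2,280 s × 2 bytes/sample × 4 ch = 3,217,536,000 bytes.
3,217,536,000 / 1,073,741,824 = 3.0 GiB.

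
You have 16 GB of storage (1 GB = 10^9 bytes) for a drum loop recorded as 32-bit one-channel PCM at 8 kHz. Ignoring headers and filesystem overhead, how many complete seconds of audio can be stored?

Uncompressed byte rate = 8,000 × 4 × 1 = 32,000 bytes/s.
Capacity = 16 × 1,000,000,000 = 16,000,000,000 bytes.
16,000,000,000 / 32,000 ≈ 500000 s → 500,000 seconds.

500,000 seconds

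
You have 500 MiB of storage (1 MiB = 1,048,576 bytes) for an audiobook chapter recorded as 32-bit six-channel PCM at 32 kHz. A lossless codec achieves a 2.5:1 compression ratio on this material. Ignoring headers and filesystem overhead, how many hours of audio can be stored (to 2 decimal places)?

Uncompressed byte rate = 32,000 × 4 × 6 = 768,000 bytes/s.
After 2.5:1 compression, effective rate ≈ 307200 bytes/s.
Capacity = 500 × 1,048,576 = 524,288,000 bytes.
524,288,000 / effective rate ≈ 1706.67 s → 0.47 hours.

0.47 hours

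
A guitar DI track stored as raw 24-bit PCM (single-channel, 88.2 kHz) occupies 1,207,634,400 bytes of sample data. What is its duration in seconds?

4,564 seconds

Byte rate = 88,200 × 3 × 1 = 264,600 bytes/s.
Duration = 1,207,634,400 / 264,600 = 4,564 s.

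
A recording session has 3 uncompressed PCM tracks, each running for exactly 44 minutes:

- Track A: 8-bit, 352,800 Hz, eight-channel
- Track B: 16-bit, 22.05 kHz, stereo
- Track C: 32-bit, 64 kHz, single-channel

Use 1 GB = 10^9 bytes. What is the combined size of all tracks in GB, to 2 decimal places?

exactly 44 minutes = 2,640 s.
Track A: 352,800 × 2,640 × 1 × 8 = 7,451,136,000 bytes.
Track B: 22,050 × 2,640 × 2 × 2 = 232,848,000 bytes.
Track C: 64,000 × 2,640 × 4 × 1 = 675,840,000 bytes.
Total = 8,359,824,000 bytes = 8.36 GB.

8.36 GB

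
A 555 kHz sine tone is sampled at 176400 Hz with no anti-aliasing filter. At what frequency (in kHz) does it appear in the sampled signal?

Nyquist = 176,400/2 = 88,200 Hz; 555,000 Hz exceeds it.
Alias = |555,000 − 3×176,400| = |555,000 − 529,200| = 25,800 Hz = 25.8 kHz.

25.8 kHz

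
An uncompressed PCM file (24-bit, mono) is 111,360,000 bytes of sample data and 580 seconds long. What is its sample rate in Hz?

64,000 Hz

Bytes = sample_rate × seconds × bytes_per_sample × channels.
sample_rate = 111,360,000 / (580 × 3 × 1) = 111,360,000 / 1,740 = 64,000 Hz.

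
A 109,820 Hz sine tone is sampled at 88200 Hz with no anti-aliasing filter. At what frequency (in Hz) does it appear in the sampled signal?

21,620 Hz

Nyquist = 88,200/2 = 44,100 Hz; 109,820 Hz exceeds it.
Alias = |109,820 − 1×88,200| = |109,820 − 88,200| = 21,620 Hz.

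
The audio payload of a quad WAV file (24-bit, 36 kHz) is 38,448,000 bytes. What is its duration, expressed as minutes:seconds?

Byte rate = 36,000 × 3 × 4 = 432,000 bytes/s.
Duration = 38,448,000 / 432,000 = 89 s.
89 s = 1:29.

1:29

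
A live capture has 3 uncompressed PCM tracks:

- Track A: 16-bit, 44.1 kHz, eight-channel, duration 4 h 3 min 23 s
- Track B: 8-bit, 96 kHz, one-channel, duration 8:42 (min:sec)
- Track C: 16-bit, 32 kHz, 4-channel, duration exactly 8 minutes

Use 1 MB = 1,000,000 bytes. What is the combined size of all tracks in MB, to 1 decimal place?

Track A: 4 h 3 min 23 s = 14,603 s; 44,100 × 14,603 × 2 × 8 = 10,303,876,800 bytes.
Track B: 8:42 (min:sec) = 522 s; 96,000 × 522 × 1 × 1 = 50,112,000 bytes.
Track C: exactly 8 minutes = 480 s; 32,000 × 480 × 2 × 4 = 122,880,000 bytes.
Total = 10,476,868,800 bytes = 10476.9 MB.

10476.9 MB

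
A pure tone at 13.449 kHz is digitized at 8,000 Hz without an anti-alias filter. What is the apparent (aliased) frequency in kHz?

2.551 kHz

Nyquist = 8,000/2 = 4,000 Hz; 13,449 Hz exceeds it.
Alias = |13,449 − 2×8,000| = |13,449 − 16,000| = 2,551 Hz = 2.551 kHz.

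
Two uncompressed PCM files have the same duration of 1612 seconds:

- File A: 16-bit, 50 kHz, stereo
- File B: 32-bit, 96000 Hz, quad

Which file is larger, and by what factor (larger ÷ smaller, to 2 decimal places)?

File A: 50,000 × 2 × 2 = 200,000 bytes/s.
File B: 96,000 × 4 × 4 = 1,536,000 bytes/s.
File B is larger; ratio = 2,476,032,000 / 322,400,000 = 7.68.

File B, by a factor of 7.68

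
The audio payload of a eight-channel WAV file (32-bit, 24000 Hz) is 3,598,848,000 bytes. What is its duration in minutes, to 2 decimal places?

Byte rate = 24,000 × 4 × 8 = 768,000 bytes/s.
Duration = 3,598,848,000 / 768,000 = 4,686 s.
4,686 s / 60 = 78.10 minutes.

78.10 minutes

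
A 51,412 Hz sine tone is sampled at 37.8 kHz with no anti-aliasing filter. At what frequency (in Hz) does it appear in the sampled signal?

Nyquist = 37,800/2 = 18,900 Hz; 51,412 Hz exceeds it.
Alias = |51,412 − 1×37,800| = |51,412 − 37,800| = 13,612 Hz.

13,612 Hz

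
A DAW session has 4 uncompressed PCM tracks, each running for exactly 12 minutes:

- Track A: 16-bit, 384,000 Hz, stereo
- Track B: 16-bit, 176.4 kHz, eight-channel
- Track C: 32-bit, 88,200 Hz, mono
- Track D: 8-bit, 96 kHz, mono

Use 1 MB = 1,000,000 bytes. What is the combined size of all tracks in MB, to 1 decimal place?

3461.2 MB

exactly 12 minutes = 720 s.
Track A: 384,000 × 720 × 2 × 2 = 1,105,920,000 bytes.
Track B: 176,400 × 720 × 2 × 8 = 2,032,128,000 bytes.
Track C: 88,200 × 720 × 4 × 1 = 254,016,000 bytes.
Track D: 96,000 × 720 × 1 × 1 = 69,120,000 bytes.
Total = 3,461,184,000 bytes = 3461.2 MB.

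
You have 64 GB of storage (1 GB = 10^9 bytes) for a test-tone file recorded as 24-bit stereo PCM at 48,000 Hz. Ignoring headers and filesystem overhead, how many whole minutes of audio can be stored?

Uncompressed byte rate = 48,000 × 3 × 2 = 288,000 bytes/s.
Capacity = 64 × 1,000,000,000 = 64,000,000,000 bytes.
64,000,000,000 / 288,000 ≈ 222222.22 s → 3,703 minutes.

3,703 minutes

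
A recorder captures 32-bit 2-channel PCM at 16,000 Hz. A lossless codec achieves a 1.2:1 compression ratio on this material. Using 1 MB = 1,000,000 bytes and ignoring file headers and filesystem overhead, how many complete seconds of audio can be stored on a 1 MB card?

9 seconds

Uncompressed byte rate = 16,000 × 4 × 2 = 128,000 bytes/s.
After 1.2:1 compression, effective rate ≈ 106666.67 bytes/s.
Capacity = 1 × 1,000,000 = 1,000,000 bytes.
1,000,000 / effective rate ≈ 9.38 s → 9 seconds.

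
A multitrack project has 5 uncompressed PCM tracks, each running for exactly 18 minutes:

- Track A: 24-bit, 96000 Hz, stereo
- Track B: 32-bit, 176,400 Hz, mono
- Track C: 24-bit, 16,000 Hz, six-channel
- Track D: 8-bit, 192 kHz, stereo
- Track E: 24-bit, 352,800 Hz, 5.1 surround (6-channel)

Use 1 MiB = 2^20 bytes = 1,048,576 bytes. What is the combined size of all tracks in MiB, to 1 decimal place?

8552.9 MiB

exactly 18 minutes = 1,080 s.
Track A: 96,000 × 1,080 × 3 × 2 = 622,080,000 bytes.
Track B: 176,400 × 1,080 × 4 × 1 = 762,048,000 bytes.
Track C: 16,000 × 1,080 × 3 × 6 = 311,040,000 bytes.
Track D: 192,000 × 1,080 × 1 × 2 = 414,720,000 bytes.
Track E: 352,800 × 1,080 × 3 × 6 = 6,858,432,000 bytes.
Total = 8,968,320,000 bytes = 8552.9 MiB.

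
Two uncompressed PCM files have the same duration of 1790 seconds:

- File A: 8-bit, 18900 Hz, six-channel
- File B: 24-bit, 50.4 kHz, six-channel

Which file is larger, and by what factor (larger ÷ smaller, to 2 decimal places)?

File A: 18,900 × 1 × 6 = 113,400 bytes/s.
File B: 50,400 × 3 × 6 = 907,200 bytes/s.
File B is larger; ratio = 1,623,888,000 / 202,986,000 = 8.00.

File B, by a factor of 8.00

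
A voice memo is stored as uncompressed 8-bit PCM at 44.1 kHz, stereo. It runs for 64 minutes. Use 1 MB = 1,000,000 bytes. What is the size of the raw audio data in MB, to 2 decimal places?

338.69 MB

Duration = 64 minutes = 3,840 s.
Bytes = 44,100 samples/s × 3,840 s × 1 bytes/sample × 2 ch = 338,688,000 bytes.
338,688,000 / 1,000,000 = 338.69 MB.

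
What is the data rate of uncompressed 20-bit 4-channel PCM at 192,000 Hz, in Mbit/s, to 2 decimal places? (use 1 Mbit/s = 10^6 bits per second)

Bit rate = 192,000 × 20 × 4 = 15,360,000 bits/s.
= 15.36 Mbit/s.

15.36 Mbit/s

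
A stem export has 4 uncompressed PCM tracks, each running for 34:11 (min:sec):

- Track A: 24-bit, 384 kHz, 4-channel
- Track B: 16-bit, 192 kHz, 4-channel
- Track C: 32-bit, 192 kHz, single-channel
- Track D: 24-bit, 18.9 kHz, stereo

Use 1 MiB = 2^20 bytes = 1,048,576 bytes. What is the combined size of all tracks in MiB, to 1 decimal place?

34:11 (min:sec) = 2,051 s.
Track A: 384,000 × 2,051 × 3 × 4 = 9,451,008,000 bytes.
Track B: 192,000 × 2,051 × 2 × 4 = 3,150,336,000 bytes.
Track C: 192,000 × 2,051 × 4 × 1 = 1,575,168,000 bytes.
Track D: 18,900 × 2,051 × 3 × 2 = 232,583,400 bytes.
Total = 14,409,095,400 bytes = 13741.6 MiB.

13741.6 MiB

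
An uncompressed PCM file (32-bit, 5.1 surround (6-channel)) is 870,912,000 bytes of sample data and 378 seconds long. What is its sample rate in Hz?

Bytes = sample_rate × seconds × bytes_per_sample × channels.
sample_rate = 870,912,000 / (378 × 4 × 6) = 870,912,000 / 9,072 = 96,000 Hz.

96,000 Hz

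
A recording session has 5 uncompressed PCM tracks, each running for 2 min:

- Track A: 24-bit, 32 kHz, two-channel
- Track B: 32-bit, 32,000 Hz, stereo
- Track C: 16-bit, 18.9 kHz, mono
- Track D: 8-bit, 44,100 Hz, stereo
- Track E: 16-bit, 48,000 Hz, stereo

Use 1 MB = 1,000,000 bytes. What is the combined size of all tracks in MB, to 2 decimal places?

2 min = 120 s.
Track A: 32,000 × 120 × 3 × 2 = 23,040,000 bytes.
Track B: 32,000 × 120 × 4 × 2 = 30,720,000 bytes.
Track C: 18,900 × 120 × 2 × 1 = 4,536,000 bytes.
Track D: 44,100 × 120 × 1 × 2 = 10,584,000 bytes.
Track E: 48,000 × 120 × 2 × 2 = 23,040,000 bytes.
Total = 91,920,000 bytes = 91.92 MB.

91.92 MB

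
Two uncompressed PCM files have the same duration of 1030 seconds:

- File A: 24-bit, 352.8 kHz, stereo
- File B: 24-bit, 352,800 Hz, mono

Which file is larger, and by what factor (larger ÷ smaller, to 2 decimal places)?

File A: 352,800 × 3 × 2 = 2,116,800 bytes/s.
File B: 352,800 × 3 × 1 = 1,058,400 bytes/s.
File A is larger; ratio = 2,180,304,000 / 1,090,152,000 = 2.00.

File A, by a factor of 2.00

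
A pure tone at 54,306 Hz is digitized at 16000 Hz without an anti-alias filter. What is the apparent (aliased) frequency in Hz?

6,306 Hz

Nyquist = 16,000/2 = 8,000 Hz; 54,306 Hz exceeds it.
Alias = |54,306 − 3×16,000| = |54,306 − 48,000| = 6,306 Hz.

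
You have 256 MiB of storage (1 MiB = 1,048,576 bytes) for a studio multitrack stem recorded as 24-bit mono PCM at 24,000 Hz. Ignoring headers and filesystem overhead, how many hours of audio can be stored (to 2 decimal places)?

Uncompressed byte rate = 24,000 × 3 × 1 = 72,000 bytes/s.
Capacity = 256 × 1,048,576 = 268,435,456 bytes.
268,435,456 / 72,000 ≈ 3728.27 s → 1.04 hours.

1.04 hours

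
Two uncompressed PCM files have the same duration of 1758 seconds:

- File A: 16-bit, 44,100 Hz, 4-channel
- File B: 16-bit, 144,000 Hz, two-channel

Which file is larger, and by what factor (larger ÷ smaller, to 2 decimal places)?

File A: 44,100 × 2 × 4 = 352,800 bytes/s.
File B: 144,000 × 2 × 2 = 576,000 bytes/s.
File B is larger; ratio = 1,012,608,000 / 620,222,400 = 1.63.

File B, by a factor of 1.63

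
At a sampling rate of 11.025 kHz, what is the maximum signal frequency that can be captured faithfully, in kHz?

Nyquist frequency = sample rate / 2 = 11,025 / 2 = 5.5125 kHz.

5.5125 kHz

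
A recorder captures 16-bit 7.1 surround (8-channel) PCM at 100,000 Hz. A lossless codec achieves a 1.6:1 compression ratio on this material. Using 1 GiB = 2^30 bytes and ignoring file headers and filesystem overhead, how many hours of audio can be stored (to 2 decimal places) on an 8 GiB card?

Uncompressed byte rate = 100,000 × 2 × 8 = 1,600,000 bytes/s.
After 1.6:1 compression, effective rate ≈ 1000000 bytes/s.
Capacity = 8 × 1,073,741,824 = 8,589,934,592 bytes.
8,589,934,592 / effective rate ≈ 8589.93 s → 2.39 hours.

2.39 hours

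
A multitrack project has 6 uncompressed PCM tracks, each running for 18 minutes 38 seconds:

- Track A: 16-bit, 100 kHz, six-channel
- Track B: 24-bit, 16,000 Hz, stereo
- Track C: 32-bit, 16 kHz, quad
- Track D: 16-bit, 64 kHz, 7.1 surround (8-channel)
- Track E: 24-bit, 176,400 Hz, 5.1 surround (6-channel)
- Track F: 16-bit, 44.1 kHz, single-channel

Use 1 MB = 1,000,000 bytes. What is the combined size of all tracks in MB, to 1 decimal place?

6528.4 MB

18 minutes 38 seconds = 1,118 s.
Track A: 100,000 × 1,118 × 2 × 6 = 1,341,600,000 bytes.
Track B: 16,000 × 1,118 × 3 × 2 = 107,328,000 bytes.
Track C: 16,000 × 1,118 × 4 × 4 = 286,208,000 bytes.
Track D: 64,000 × 1,118 × 2 × 8 = 1,144,832,000 bytes.
Track E: 176,400 × 1,118 × 3 × 6 = 3,549,873,600 bytes.
Track F: 44,100 × 1,118 × 2 × 1 = 98,607,600 bytes.
Total = 6,528,449,200 bytes = 6528.4 MB.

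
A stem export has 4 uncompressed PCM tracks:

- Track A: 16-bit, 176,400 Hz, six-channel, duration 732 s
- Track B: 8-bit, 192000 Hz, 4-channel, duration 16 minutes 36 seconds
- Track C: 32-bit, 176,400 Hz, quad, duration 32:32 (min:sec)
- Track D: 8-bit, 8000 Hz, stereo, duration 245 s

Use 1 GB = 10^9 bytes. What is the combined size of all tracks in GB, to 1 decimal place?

Track A: 176,400 × 732 × 2 × 6 = 1,549,497,600 bytes.
Track B: 16 minutes 36 seconds = 996 s; 192,000 × 996 × 1 × 4 = 764,928,000 bytes.
Track C: 32:32 (min:sec) = 1,952 s; 176,400 × 1,952 × 4 × 4 = 5,509,324,800 bytes.
Track D: 8,000 × 245 × 1 × 2 = 3,920,000 bytes.
Total = 7,827,670,400 bytes = 7.8 GB.

7.8 GB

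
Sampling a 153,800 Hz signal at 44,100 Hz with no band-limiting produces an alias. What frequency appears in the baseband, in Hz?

21,500 Hz

Nyquist = 44,100/2 = 22,050 Hz; 153,800 Hz exceeds it.
Alias = |153,800 − 3×44,100| = |153,800 − 132,300| = 21,500 Hz.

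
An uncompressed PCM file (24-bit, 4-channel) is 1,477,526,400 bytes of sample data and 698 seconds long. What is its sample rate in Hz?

176,400 Hz

Bytes = sample_rate × seconds × bytes_per_sample × channels.
sample_rate = 1,477,526,400 / (698 × 3 × 4) = 1,477,526,400 / 8,376 = 176,400 Hz.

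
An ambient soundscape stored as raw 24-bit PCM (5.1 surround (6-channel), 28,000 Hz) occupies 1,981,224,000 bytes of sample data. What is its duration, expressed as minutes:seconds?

65:31

Byte rate = 28,000 × 3 × 6 = 504,000 bytes/s.
Duration = 1,981,224,000 / 504,000 = 3,931 s.
3,931 s = 65:31.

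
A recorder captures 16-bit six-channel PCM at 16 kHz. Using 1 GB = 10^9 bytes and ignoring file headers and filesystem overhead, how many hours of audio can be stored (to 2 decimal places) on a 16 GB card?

Uncompressed byte rate = 16,000 × 2 × 6 = 192,000 bytes/s.
Capacity = 16 × 1,000,000,000 = 16,000,000,000 bytes.
16,000,000,000 / 192,000 ≈ 83333.33 s → 23.15 hours.

23.15 hours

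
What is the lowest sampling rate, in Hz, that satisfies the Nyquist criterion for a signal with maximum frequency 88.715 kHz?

177,430 Hz

Minimum sample rate = 2 × 88,715 Hz = 177,430 Hz.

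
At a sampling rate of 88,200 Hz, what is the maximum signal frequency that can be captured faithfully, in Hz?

44,100 Hz

Nyquist frequency = sample rate / 2 = 88,200 / 2 = 44,100 Hz.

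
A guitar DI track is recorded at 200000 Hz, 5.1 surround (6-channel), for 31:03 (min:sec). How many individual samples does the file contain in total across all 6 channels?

2,235,600,000 samples

31:03 (min:sec) = 1,863 s.
200,000 × 1,863 s × 6 ch = 2,235,600,000 samples.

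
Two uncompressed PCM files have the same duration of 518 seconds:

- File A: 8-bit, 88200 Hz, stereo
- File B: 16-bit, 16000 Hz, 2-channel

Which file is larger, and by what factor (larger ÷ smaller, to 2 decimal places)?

File A, by a factor of 2.76

File A: 88,200 × 1 × 2 = 176,400 bytes/s.
File B: 16,000 × 2 × 2 = 64,000 bytes/s.
File A is larger; ratio = 91,375,200 / 33,152,000 = 2.76.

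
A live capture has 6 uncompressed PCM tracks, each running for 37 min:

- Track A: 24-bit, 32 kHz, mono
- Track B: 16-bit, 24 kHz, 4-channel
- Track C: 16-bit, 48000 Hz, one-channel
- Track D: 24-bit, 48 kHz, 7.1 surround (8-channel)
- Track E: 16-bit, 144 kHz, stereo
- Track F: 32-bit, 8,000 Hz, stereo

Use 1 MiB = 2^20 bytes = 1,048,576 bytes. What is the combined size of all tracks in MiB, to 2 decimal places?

4606.93 MiB

37 min = 2,220 s.
Track A: 32,000 × 2,220 × 3 × 1 = 213,120,000 bytes.
Track B: 24,000 × 2,220 × 2 × 4 = 426,240,000 bytes.
Track C: 48,000 × 2,220 × 2 × 1 = 213,120,000 bytes.
Track D: 48,000 × 2,220 × 3 × 8 = 2,557,440,000 bytes.
Track E: 144,000 × 2,220 × 2 × 2 = 1,278,720,000 bytes.
Track F: 8,000 × 2,220 × 4 × 2 = 142,080,000 bytes.
Total = 4,830,720,000 bytes = 4606.93 MiB.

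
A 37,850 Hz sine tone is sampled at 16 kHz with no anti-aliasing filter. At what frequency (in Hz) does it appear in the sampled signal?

5,850 Hz

Nyquist = 16,000/2 = 8,000 Hz; 37,850 Hz exceeds it.
Alias = |37,850 − 2×16,000| = |37,850 − 32,000| = 5,850 Hz.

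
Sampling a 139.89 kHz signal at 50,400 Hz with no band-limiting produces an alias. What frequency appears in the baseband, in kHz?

Nyquist = 50,400/2 = 25,200 Hz; 139,890 Hz exceeds it.
Alias = |139,890 − 3×50,400| = |139,890 − 151,200| = 11,310 Hz = 11.31 kHz.

11.31 kHz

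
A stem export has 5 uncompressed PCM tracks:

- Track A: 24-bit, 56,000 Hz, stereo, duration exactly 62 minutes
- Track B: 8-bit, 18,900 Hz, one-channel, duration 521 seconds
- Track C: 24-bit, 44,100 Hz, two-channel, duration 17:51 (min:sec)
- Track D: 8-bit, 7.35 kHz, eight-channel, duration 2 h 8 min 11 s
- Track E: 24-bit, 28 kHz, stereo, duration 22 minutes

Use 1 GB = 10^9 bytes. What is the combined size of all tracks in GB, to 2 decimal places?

Track A: exactly 62 minutes = 3,720 s; 56,000 × 3,720 × 3 × 2 = 1,249,920,000 bytes.
Track B: 18,900 × 521 × 1 × 1 = 9,846,900 bytes.
Track C: 17:51 (min:sec) = 1,071 s; 44,100 × 1,071 × 3 × 2 = 283,386,600 bytes.
Track D: 2 h 8 min 11 s = 7,691 s; 7,350 × 7,691 × 1 × 8 = 452,230,800 bytes.
Track E: 22 minutes = 1,320 s; 28,000 × 1,320 × 3 × 2 = 221,760,000 bytes.
Total = 2,217,144,300 bytes = 2.22 GB.

2.22 GB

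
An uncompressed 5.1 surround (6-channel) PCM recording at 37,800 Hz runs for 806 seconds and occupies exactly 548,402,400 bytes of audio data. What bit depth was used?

Bytes per sample = 548,402,400 / (37,800 × 806 × 6) = 548,402,400 / 182,800,800 = 3.
Bit depth = 3 × 8 = 24 bits.

24 bits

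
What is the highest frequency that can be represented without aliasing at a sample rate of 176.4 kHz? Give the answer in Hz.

Nyquist frequency = sample rate / 2 = 176,400 / 2 = 88,200 Hz.

88,200 Hz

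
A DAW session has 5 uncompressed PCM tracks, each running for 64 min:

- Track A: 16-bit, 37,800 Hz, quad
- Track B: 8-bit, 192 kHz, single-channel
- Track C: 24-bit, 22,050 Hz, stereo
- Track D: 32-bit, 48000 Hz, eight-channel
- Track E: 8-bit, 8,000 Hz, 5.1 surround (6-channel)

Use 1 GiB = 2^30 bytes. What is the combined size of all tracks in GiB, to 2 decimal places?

7.91 GiB

64 min = 3,840 s.
Track A: 37,800 × 3,840 × 2 × 4 = 1,161,216,000 bytes.
Track B: 192,000 × 3,840 × 1 × 1 = 737,280,000 bytes.
Track C: 22,050 × 3,840 × 3 × 2 = 508,032,000 bytes.
Track D: 48,000 × 3,840 × 4 × 8 = 5,898,240,000 bytes.
Track E: 8,000 × 3,840 × 1 × 6 = 184,320,000 bytes.
Total = 8,489,088,000 bytes = 7.91 GiB.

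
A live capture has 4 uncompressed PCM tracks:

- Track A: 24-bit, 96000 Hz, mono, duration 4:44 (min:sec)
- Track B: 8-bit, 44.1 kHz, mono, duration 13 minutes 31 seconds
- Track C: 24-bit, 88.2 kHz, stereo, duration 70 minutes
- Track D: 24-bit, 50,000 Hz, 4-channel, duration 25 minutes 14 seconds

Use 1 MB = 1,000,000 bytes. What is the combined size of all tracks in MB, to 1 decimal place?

3248.6 MB

Track A: 4:44 (min:sec) = 284 s; 96,000 × 284 × 3 × 1 = 81,792,000 bytes.
Track B: 13 minutes 31 seconds = 811 s; 44,100 × 811 × 1 × 1 = 35,765,100 bytes.
Track C: 70 minutes = 4,200 s; 88,200 × 4,200 × 3 × 2 = 2,222,640,000 bytes.
Track D: 25 minutes 14 seconds = 1,514 s; 50,000 × 1,514 × 3 × 4 = 908,400,000 bytes.
Total = 3,248,597,100 bytes = 3248.6 MB.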